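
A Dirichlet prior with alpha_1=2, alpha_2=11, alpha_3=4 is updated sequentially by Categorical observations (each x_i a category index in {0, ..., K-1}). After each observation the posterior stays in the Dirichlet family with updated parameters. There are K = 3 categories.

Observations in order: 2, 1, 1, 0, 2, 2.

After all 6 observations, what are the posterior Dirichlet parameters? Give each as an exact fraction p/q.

alpha_1=3, alpha_2=13, alpha_3=7

obs 1: x=2 → posterior Dirichlet(2, 11, 5)
obs 2: x=1 → posterior Dirichlet(2, 12, 5)
obs 3: x=1 → posterior Dirichlet(2, 13, 5)
obs 4: x=0 → posterior Dirichlet(3, 13, 5)
obs 5: x=2 → posterior Dirichlet(3, 13, 6)
obs 6: x=2 → posterior Dirichlet(3, 13, 7)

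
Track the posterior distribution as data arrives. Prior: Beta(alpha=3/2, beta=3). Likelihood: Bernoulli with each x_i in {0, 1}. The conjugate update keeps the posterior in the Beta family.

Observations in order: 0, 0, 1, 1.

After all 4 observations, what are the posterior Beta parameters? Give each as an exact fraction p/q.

obs 1: x=0 → posterior Beta(3/2, 4)
obs 2: x=0 → posterior Beta(3/2, 5)
obs 3: x=1 → posterior Beta(5/2, 5)
obs 4: x=1 → posterior Beta(7/2, 5)

alpha=7/2, beta=5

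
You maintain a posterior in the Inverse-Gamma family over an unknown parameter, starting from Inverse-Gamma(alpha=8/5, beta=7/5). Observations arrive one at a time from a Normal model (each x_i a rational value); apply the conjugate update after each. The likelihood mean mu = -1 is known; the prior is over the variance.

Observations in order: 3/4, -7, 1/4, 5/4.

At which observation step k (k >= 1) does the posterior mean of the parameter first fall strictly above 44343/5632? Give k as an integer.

obs 1: x=3/4 → posterior Inverse-Gamma(21/10, 469/160)
obs 2: x=-7 → posterior Inverse-Gamma(13/5, 3349/160)
obs 3: x=1/4 → posterior Inverse-Gamma(31/10, 1737/80)
obs 4: x=5/4 → posterior Inverse-Gamma(18/5, 3879/160)

k = 2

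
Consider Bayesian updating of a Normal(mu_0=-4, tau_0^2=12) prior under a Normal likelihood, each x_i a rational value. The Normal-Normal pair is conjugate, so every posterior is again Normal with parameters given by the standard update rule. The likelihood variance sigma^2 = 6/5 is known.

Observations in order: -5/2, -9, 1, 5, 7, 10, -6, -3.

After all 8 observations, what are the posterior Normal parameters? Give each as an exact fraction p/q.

mu_0=7/27, tau_0^2=4/27

obs 1: x=-5/2 → posterior Normal(-29/11, 12/11)
obs 2: x=-9 → posterior Normal(-17/3, 4/7)
obs 3: x=1 → posterior Normal(-109/31, 12/31)
obs 4: x=5 → posterior Normal(-59/41, 12/41)
obs 5: x=7 → posterior Normal(11/51, 4/17)
obs 6: x=10 → posterior Normal(111/61, 12/61)
obs 7: x=-6 → posterior Normal(51/71, 12/71)
obs 8: x=-3 → posterior Normal(7/27, 4/27)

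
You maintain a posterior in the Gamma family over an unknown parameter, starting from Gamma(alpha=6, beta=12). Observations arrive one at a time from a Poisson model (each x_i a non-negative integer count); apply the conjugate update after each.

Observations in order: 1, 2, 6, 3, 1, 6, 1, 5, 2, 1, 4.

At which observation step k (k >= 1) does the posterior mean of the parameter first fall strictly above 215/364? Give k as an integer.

k = 2

obs 1: x=1 → posterior Gamma(7, 13)
obs 2: x=2 → posterior Gamma(9, 14)
obs 3: x=6 → posterior Gamma(15, 15)
obs 4: x=3 → posterior Gamma(18, 16)
obs 5: x=1 → posterior Gamma(19, 17)
obs 6: x=6 → posterior Gamma(25, 18)
obs 7: x=1 → posterior Gamma(26, 19)
obs 8: x=5 → posterior Gamma(31, 20)
obs 9: x=2 → posterior Gamma(33, 21)
obs 10: x=1 → posterior Gamma(34, 22)
obs 11: x=4 → posterior Gamma(38, 23)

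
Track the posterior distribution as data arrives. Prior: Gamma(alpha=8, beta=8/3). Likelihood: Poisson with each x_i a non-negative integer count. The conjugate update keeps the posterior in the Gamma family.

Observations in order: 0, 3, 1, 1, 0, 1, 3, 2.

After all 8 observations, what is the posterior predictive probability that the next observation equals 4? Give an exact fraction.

obs 1: x=0 → posterior Gamma(8, 11/3)
obs 2: x=3 → posterior Gamma(11, 14/3)
obs 3: x=1 → posterior Gamma(12, 17/3)
obs 4: x=1 → posterior Gamma(13, 20/3)
obs 5: x=0 → posterior Gamma(13, 23/3)
obs 6: x=1 → posterior Gamma(14, 26/3)
obs 7: x=3 → posterior Gamma(17, 29/3)
obs 8: x=2 → posterior Gamma(19, 32/3)

670626781601990485560552767619072/9321739789445371744632720947265625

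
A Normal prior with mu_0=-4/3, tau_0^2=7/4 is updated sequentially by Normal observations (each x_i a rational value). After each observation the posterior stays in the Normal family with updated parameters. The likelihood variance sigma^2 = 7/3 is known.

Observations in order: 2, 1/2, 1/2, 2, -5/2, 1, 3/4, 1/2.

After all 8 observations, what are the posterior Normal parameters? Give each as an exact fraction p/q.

mu_0=107/336, tau_0^2=1/4

obs 1: x=2 → posterior Normal(2/21, 1)
obs 2: x=1/2 → posterior Normal(13/60, 7/10)
obs 3: x=1/2 → posterior Normal(11/39, 7/13)
obs 4: x=2 → posterior Normal(29/48, 7/16)
obs 5: x=-5/2 → posterior Normal(13/114, 7/19)
obs 6: x=1 → posterior Normal(31/132, 7/22)
obs 7: x=3/4 → posterior Normal(89/300, 7/25)
obs 8: x=1/2 → posterior Normal(107/336, 1/4)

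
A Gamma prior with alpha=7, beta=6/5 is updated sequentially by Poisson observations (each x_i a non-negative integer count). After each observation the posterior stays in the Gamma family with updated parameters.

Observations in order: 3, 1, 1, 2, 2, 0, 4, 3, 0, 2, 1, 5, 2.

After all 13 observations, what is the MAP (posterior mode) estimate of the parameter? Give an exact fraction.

160/71

obs 1: x=3 → posterior Gamma(10, 11/5)
obs 2: x=1 → posterior Gamma(11, 16/5)
obs 3: x=1 → posterior Gamma(12, 21/5)
obs 4: x=2 → posterior Gamma(14, 26/5)
obs 5: x=2 → posterior Gamma(16, 31/5)
obs 6: x=0 → posterior Gamma(16, 36/5)
obs 7: x=4 → posterior Gamma(20, 41/5)
obs 8: x=3 → posterior Gamma(23, 46/5)
obs 9: x=0 → posterior Gamma(23, 51/5)
obs 10: x=2 → posterior Gamma(25, 56/5)
obs 11: x=1 → posterior Gamma(26, 61/5)
obs 12: x=5 → posterior Gamma(31, 66/5)
obs 13: x=2 → posterior Gamma(33, 71/5)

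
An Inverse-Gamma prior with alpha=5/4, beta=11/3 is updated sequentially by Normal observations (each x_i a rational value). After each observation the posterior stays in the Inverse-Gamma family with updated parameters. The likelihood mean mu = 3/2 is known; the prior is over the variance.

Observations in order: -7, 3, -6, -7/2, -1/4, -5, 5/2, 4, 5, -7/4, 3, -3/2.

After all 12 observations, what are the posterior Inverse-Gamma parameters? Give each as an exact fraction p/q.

obs 1: x=-7 → posterior Inverse-Gamma(7/4, 955/24)
obs 2: x=3 → posterior Inverse-Gamma(9/4, 491/12)
obs 3: x=-6 → posterior Inverse-Gamma(11/4, 1657/24)
obs 4: x=-7/2 → posterior Inverse-Gamma(13/4, 1957/24)
obs 5: x=-1/4 → posterior Inverse-Gamma(15/4, 7975/96)
obs 6: x=-5 → posterior Inverse-Gamma(17/4, 10003/96)
obs 7: x=5/2 → posterior Inverse-Gamma(19/4, 10051/96)
obs 8: x=4 → posterior Inverse-Gamma(21/4, 10351/96)
obs 9: x=5 → posterior Inverse-Gamma(23/4, 10939/96)
obs 10: x=-7/4 → posterior Inverse-Gamma(25/4, 5723/48)
obs 11: x=3 → posterior Inverse-Gamma(27/4, 5777/48)
obs 12: x=-3/2 → posterior Inverse-Gamma(29/4, 5993/48)

alpha=29/4, beta=5993/48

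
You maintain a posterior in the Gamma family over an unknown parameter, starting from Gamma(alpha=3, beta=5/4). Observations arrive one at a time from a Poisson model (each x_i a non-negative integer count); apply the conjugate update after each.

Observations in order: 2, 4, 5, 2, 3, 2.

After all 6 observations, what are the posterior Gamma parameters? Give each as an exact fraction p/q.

obs 1: x=2 → posterior Gamma(5, 9/4)
obs 2: x=4 → posterior Gamma(9, 13/4)
obs 3: x=5 → posterior Gamma(14, 17/4)
obs 4: x=2 → posterior Gamma(16, 21/4)
obs 5: x=3 → posterior Gamma(19, 25/4)
obs 6: x=2 → posterior Gamma(21, 29/4)

alpha=21, beta=29/4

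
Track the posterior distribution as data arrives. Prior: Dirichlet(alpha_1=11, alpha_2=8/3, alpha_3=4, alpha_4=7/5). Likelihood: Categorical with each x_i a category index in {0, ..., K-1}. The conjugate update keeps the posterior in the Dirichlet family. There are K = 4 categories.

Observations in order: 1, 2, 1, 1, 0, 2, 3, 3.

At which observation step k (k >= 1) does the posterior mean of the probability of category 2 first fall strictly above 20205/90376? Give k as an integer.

obs 1: x=1 → posterior Dirichlet(11, 11/3, 4, 7/5)
obs 2: x=2 → posterior Dirichlet(11, 11/3, 5, 7/5)
obs 3: x=1 → posterior Dirichlet(11, 14/3, 5, 7/5)
obs 4: x=1 → posterior Dirichlet(11, 17/3, 5, 7/5)
obs 5: x=0 → posterior Dirichlet(12, 17/3, 5, 7/5)
obs 6: x=2 → posterior Dirichlet(12, 17/3, 6, 7/5)
obs 7: x=3 → posterior Dirichlet(12, 17/3, 6, 12/5)
obs 8: x=3 → posterior Dirichlet(12, 17/3, 6, 17/5)

k = 2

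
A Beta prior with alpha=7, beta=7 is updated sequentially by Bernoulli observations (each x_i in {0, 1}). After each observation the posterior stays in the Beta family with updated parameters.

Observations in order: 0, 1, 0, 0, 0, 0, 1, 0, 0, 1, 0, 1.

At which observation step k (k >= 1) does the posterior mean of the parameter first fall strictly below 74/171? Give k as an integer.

obs 1: x=0 → posterior Beta(7, 8)
obs 2: x=1 → posterior Beta(8, 8)
obs 3: x=0 → posterior Beta(8, 9)
obs 4: x=0 → posterior Beta(8, 10)
obs 5: x=0 → posterior Beta(8, 11)
obs 6: x=0 → posterior Beta(8, 12)
obs 7: x=1 → posterior Beta(9, 12)
obs 8: x=0 → posterior Beta(9, 13)
obs 9: x=0 → posterior Beta(9, 14)
obs 10: x=1 → posterior Beta(10, 14)
obs 11: x=0 → posterior Beta(10, 15)
obs 12: x=1 → posterior Beta(11, 15)

k = 5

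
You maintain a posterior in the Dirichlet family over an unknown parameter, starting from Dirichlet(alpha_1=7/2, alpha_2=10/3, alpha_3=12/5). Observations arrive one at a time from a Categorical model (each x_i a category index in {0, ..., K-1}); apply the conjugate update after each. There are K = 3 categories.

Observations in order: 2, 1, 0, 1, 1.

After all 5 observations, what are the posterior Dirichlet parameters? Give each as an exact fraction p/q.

alpha_1=9/2, alpha_2=19/3, alpha_3=17/5

obs 1: x=2 → posterior Dirichlet(7/2, 10/3, 17/5)
obs 2: x=1 → posterior Dirichlet(7/2, 13/3, 17/5)
obs 3: x=0 → posterior Dirichlet(9/2, 13/3, 17/5)
obs 4: x=1 → posterior Dirichlet(9/2, 16/3, 17/5)
obs 5: x=1 → posterior Dirichlet(9/2, 19/3, 17/5)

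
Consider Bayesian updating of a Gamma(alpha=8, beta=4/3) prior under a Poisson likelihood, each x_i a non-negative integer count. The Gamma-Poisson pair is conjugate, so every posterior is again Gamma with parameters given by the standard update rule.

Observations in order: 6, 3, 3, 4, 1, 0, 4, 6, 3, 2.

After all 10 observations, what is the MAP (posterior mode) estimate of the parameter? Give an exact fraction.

117/34

obs 1: x=6 → posterior Gamma(14, 7/3)
obs 2: x=3 → posterior Gamma(17, 10/3)
obs 3: x=3 → posterior Gamma(20, 13/3)
obs 4: x=4 → posterior Gamma(24, 16/3)
obs 5: x=1 → posterior Gamma(25, 19/3)
obs 6: x=0 → posterior Gamma(25, 22/3)
obs 7: x=4 → posterior Gamma(29, 25/3)
obs 8: x=6 → posterior Gamma(35, 28/3)
obs 9: x=3 → posterior Gamma(38, 31/3)
obs 10: x=2 → posterior Gamma(40, 34/3)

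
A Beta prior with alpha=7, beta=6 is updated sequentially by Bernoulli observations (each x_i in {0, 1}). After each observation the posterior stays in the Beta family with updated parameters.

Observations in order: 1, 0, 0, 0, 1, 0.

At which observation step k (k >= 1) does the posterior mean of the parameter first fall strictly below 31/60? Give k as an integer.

obs 1: x=1 → posterior Beta(8, 6)
obs 2: x=0 → posterior Beta(8, 7)
obs 3: x=0 → posterior Beta(8, 8)
obs 4: x=0 → posterior Beta(8, 9)
obs 5: x=1 → posterior Beta(9, 9)
obs 6: x=0 → posterior Beta(9, 10)

k = 3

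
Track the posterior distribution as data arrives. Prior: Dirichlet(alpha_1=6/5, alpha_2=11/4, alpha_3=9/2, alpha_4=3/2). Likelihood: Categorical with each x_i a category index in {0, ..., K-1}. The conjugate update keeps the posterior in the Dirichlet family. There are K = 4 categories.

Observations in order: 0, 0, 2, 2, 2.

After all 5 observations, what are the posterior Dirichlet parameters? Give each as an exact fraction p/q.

alpha_1=16/5, alpha_2=11/4, alpha_3=15/2, alpha_4=3/2

obs 1: x=0 → posterior Dirichlet(11/5, 11/4, 9/2, 3/2)
obs 2: x=0 → posterior Dirichlet(16/5, 11/4, 9/2, 3/2)
obs 3: x=2 → posterior Dirichlet(16/5, 11/4, 11/2, 3/2)
obs 4: x=2 → posterior Dirichlet(16/5, 11/4, 13/2, 3/2)
obs 5: x=2 → posterior Dirichlet(16/5, 11/4, 15/2, 3/2)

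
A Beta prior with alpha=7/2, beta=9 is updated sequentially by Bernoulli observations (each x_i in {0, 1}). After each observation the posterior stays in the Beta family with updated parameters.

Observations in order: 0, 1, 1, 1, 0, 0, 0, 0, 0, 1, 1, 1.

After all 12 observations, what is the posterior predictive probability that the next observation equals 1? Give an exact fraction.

19/49

obs 1: x=0 → posterior Beta(7/2, 10)
obs 2: x=1 → posterior Beta(9/2, 10)
obs 3: x=1 → posterior Beta(11/2, 10)
obs 4: x=1 → posterior Beta(13/2, 10)
obs 5: x=0 → posterior Beta(13/2, 11)
obs 6: x=0 → posterior Beta(13/2, 12)
obs 7: x=0 → posterior Beta(13/2, 13)
obs 8: x=0 → posterior Beta(13/2, 14)
obs 9: x=0 → posterior Beta(13/2, 15)
obs 10: x=1 → posterior Beta(15/2, 15)
obs 11: x=1 → posterior Beta(17/2, 15)
obs 12: x=1 → posterior Beta(19/2, 15)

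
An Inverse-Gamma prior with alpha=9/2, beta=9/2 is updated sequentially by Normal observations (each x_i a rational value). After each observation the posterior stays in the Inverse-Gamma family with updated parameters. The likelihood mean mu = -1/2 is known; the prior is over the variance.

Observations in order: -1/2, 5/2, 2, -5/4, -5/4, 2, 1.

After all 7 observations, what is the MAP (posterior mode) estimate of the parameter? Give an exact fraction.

obs 1: x=-1/2 → posterior Inverse-Gamma(5, 9/2)
obs 2: x=5/2 → posterior Inverse-Gamma(11/2, 9)
obs 3: x=2 → posterior Inverse-Gamma(6, 97/8)
obs 4: x=-5/4 → posterior Inverse-Gamma(13/2, 397/32)
obs 5: x=-5/4 → posterior Inverse-Gamma(7, 203/16)
obs 6: x=2 → posterior Inverse-Gamma(15/2, 253/16)
obs 7: x=1 → posterior Inverse-Gamma(8, 271/16)

271/144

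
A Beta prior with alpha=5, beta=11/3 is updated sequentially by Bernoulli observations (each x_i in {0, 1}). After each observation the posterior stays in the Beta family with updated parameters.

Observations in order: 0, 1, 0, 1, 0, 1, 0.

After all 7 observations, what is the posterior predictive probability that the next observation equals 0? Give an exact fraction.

obs 1: x=0 → posterior Beta(5, 14/3)
obs 2: x=1 → posterior Beta(6, 14/3)
obs 3: x=0 → posterior Beta(6, 17/3)
obs 4: x=1 → posterior Beta(7, 17/3)
obs 5: x=0 → posterior Beta(7, 20/3)
obs 6: x=1 → posterior Beta(8, 20/3)
obs 7: x=0 → posterior Beta(8, 23/3)

23/47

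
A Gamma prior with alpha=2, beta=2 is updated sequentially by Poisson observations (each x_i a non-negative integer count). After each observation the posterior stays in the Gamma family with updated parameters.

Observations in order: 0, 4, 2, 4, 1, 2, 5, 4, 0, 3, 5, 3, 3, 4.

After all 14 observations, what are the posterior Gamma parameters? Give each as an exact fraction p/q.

obs 1: x=0 → posterior Gamma(2, 3)
obs 2: x=4 → posterior Gamma(6, 4)
obs 3: x=2 → posterior Gamma(8, 5)
obs 4: x=4 → posterior Gamma(12, 6)
obs 5: x=1 → posterior Gamma(13, 7)
obs 6: x=2 → posterior Gamma(15, 8)
obs 7: x=5 → posterior Gamma(20, 9)
obs 8: x=4 → posterior Gamma(24, 10)
obs 9: x=0 → posterior Gamma(24, 11)
obs 10: x=3 → posterior Gamma(27, 12)
obs 11: x=5 → posterior Gamma(32, 13)
obs 12: x=3 → posterior Gamma(35, 14)
obs 13: x=3 → posterior Gamma(38, 15)
obs 14: x=4 → posterior Gamma(42, 16)

alpha=42, beta=16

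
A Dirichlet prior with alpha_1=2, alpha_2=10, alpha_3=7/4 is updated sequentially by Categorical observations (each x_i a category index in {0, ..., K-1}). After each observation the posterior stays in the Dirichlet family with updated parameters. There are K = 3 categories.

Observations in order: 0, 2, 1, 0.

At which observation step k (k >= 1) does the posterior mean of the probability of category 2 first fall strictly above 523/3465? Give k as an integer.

k = 2

obs 1: x=0 → posterior Dirichlet(3, 10, 7/4)
obs 2: x=2 → posterior Dirichlet(3, 10, 11/4)
obs 3: x=1 → posterior Dirichlet(3, 11, 11/4)
obs 4: x=0 → posterior Dirichlet(4, 11, 11/4)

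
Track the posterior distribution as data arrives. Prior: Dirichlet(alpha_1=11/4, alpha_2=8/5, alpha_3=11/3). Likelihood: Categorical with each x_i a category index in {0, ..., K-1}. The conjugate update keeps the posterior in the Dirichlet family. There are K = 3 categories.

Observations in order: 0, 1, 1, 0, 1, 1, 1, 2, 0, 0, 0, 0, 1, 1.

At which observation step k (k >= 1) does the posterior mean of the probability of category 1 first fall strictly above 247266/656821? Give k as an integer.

k = 6

obs 1: x=0 → posterior Dirichlet(15/4, 8/5, 11/3)
obs 2: x=1 → posterior Dirichlet(15/4, 13/5, 11/3)
obs 3: x=1 → posterior Dirichlet(15/4, 18/5, 11/3)
obs 4: x=0 → posterior Dirichlet(19/4, 18/5, 11/3)
obs 5: x=1 → posterior Dirichlet(19/4, 23/5, 11/3)
obs 6: x=1 → posterior Dirichlet(19/4, 28/5, 11/3)
obs 7: x=1 → posterior Dirichlet(19/4, 33/5, 11/3)
obs 8: x=2 → posterior Dirichlet(19/4, 33/5, 14/3)
obs 9: x=0 → posterior Dirichlet(23/4, 33/5, 14/3)
obs 10: x=0 → posterior Dirichlet(27/4, 33/5, 14/3)
obs 11: x=0 → posterior Dirichlet(31/4, 33/5, 14/3)
obs 12: x=0 → posterior Dirichlet(35/4, 33/5, 14/3)
obs 13: x=1 → posterior Dirichlet(35/4, 38/5, 14/3)
obs 14: x=1 → posterior Dirichlet(35/4, 43/5, 14/3)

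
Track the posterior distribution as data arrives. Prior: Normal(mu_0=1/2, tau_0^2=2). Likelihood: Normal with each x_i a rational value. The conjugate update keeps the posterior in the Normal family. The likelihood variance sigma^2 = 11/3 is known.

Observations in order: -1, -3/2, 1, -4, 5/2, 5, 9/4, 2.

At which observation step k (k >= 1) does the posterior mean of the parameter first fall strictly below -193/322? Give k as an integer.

obs 1: x=-1 → posterior Normal(-1/34, 22/17)
obs 2: x=-3/2 → posterior Normal(-19/46, 22/23)
obs 3: x=1 → posterior Normal(-7/58, 22/29)
obs 4: x=-4 → posterior Normal(-11/14, 22/35)
obs 5: x=5/2 → posterior Normal(-25/82, 22/41)
obs 6: x=5 → posterior Normal(35/94, 22/47)
obs 7: x=9/4 → posterior Normal(31/53, 22/53)
obs 8: x=2 → posterior Normal(43/59, 22/59)

k = 4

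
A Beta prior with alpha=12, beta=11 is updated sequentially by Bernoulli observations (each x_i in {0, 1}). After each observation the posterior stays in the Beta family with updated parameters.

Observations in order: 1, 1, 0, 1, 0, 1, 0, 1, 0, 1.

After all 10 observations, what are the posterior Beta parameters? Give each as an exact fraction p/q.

obs 1: x=1 → posterior Beta(13, 11)
obs 2: x=1 → posterior Beta(14, 11)
obs 3: x=0 → posterior Beta(14, 12)
obs 4: x=1 → posterior Beta(15, 12)
obs 5: x=0 → posterior Beta(15, 13)
obs 6: x=1 → posterior Beta(16, 13)
obs 7: x=0 → posterior Beta(16, 14)
obs 8: x=1 → posterior Beta(17, 14)
obs 9: x=0 → posterior Beta(17, 15)
obs 10: x=1 → posterior Beta(18, 15)

alpha=18, beta=15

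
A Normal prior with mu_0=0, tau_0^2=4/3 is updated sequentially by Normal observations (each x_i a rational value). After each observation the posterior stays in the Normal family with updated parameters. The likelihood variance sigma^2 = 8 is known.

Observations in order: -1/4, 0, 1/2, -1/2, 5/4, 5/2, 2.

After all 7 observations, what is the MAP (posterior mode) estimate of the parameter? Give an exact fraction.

11/26

obs 1: x=-1/4 → posterior Normal(-1/28, 8/7)
obs 2: x=0 → posterior Normal(-1/32, 1)
obs 3: x=1/2 → posterior Normal(1/36, 8/9)
obs 4: x=-1/2 → posterior Normal(-1/40, 4/5)
obs 5: x=5/4 → posterior Normal(1/11, 8/11)
obs 6: x=5/2 → posterior Normal(7/24, 2/3)
obs 7: x=2 → posterior Normal(11/26, 8/13)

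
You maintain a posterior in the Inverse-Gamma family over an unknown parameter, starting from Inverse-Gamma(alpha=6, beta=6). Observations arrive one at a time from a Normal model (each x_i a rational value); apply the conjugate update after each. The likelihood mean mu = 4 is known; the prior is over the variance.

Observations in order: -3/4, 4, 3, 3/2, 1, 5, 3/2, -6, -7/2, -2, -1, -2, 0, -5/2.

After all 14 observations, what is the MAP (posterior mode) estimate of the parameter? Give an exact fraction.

obs 1: x=-3/4 → posterior Inverse-Gamma(13/2, 553/32)
obs 2: x=4 → posterior Inverse-Gamma(7, 553/32)
obs 3: x=3 → posterior Inverse-Gamma(15/2, 569/32)
obs 4: x=3/2 → posterior Inverse-Gamma(8, 669/32)
obs 5: x=1 → posterior Inverse-Gamma(17/2, 813/32)
obs 6: x=5 → posterior Inverse-Gamma(9, 829/32)
obs 7: x=3/2 → posterior Inverse-Gamma(19/2, 929/32)
obs 8: x=-6 → posterior Inverse-Gamma(10, 2529/32)
obs 9: x=-7/2 → posterior Inverse-Gamma(21/2, 3429/32)
obs 10: x=-2 → posterior Inverse-Gamma(11, 4005/32)
obs 11: x=-1 → posterior Inverse-Gamma(23/2, 4405/32)
obs 12: x=-2 → posterior Inverse-Gamma(12, 4981/32)
obs 13: x=0 → posterior Inverse-Gamma(25/2, 5237/32)
obs 14: x=-5/2 → posterior Inverse-Gamma(13, 5913/32)

5913/448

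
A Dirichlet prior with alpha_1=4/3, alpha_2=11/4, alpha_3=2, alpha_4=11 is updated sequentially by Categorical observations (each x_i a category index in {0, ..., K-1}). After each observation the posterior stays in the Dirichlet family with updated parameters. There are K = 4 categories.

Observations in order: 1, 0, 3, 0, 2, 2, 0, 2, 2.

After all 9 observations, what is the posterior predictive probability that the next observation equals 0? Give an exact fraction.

52/313

obs 1: x=1 → posterior Dirichlet(4/3, 15/4, 2, 11)
obs 2: x=0 → posterior Dirichlet(7/3, 15/4, 2, 11)
obs 3: x=3 → posterior Dirichlet(7/3, 15/4, 2, 12)
obs 4: x=0 → posterior Dirichlet(10/3, 15/4, 2, 12)
obs 5: x=2 → posterior Dirichlet(10/3, 15/4, 3, 12)
obs 6: x=2 → posterior Dirichlet(10/3, 15/4, 4, 12)
obs 7: x=0 → posterior Dirichlet(13/3, 15/4, 4, 12)
obs 8: x=2 → posterior Dirichlet(13/3, 15/4, 5, 12)
obs 9: x=2 → posterior Dirichlet(13/3, 15/4, 6, 12)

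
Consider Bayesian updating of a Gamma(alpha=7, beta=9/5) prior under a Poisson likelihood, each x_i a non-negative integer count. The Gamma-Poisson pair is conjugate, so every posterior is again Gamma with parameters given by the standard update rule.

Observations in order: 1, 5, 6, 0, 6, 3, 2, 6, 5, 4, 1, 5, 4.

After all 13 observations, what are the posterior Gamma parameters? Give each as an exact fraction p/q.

obs 1: x=1 → posterior Gamma(8, 14/5)
obs 2: x=5 → posterior Gamma(13, 19/5)
obs 3: x=6 → posterior Gamma(19, 24/5)
obs 4: x=0 → posterior Gamma(19, 29/5)
obs 5: x=6 → posterior Gamma(25, 34/5)
obs 6: x=3 → posterior Gamma(28, 39/5)
obs 7: x=2 → posterior Gamma(30, 44/5)
obs 8: x=6 → posterior Gamma(36, 49/5)
obs 9: x=5 → posterior Gamma(41, 54/5)
obs 10: x=4 → posterior Gamma(45, 59/5)
obs 11: x=1 → posterior Gamma(46, 64/5)
obs 12: x=5 → posterior Gamma(51, 69/5)
obs 13: x=4 → posterior Gamma(55, 74/5)

alpha=55, beta=74/5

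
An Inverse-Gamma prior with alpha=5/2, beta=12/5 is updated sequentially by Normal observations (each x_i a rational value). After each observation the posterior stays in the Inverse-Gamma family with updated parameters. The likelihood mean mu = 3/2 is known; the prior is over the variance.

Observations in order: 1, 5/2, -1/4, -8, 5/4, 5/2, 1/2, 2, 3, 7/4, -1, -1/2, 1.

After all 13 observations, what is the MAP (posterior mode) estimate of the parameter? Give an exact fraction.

9159/1600

obs 1: x=1 → posterior Inverse-Gamma(3, 101/40)
obs 2: x=5/2 → posterior Inverse-Gamma(7/2, 121/40)
obs 3: x=-1/4 → posterior Inverse-Gamma(4, 729/160)
obs 4: x=-8 → posterior Inverse-Gamma(9/2, 7949/160)
obs 5: x=5/4 → posterior Inverse-Gamma(5, 3977/80)
obs 6: x=5/2 → posterior Inverse-Gamma(11/2, 4017/80)
obs 7: x=1/2 → posterior Inverse-Gamma(6, 4057/80)
obs 8: x=2 → posterior Inverse-Gamma(13/2, 4067/80)
obs 9: x=3 → posterior Inverse-Gamma(7, 4157/80)
obs 10: x=7/4 → posterior Inverse-Gamma(15/2, 8319/160)
obs 11: x=-1 → posterior Inverse-Gamma(8, 8819/160)
obs 12: x=-1/2 → posterior Inverse-Gamma(17/2, 9139/160)
obs 13: x=1 → posterior Inverse-Gamma(9, 9159/160)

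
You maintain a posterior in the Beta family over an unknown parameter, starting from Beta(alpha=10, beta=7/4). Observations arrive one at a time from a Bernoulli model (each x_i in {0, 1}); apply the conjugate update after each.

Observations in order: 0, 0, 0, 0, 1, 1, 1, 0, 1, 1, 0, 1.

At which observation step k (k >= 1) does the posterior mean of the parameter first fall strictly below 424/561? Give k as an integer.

obs 1: x=0 → posterior Beta(10, 11/4)
obs 2: x=0 → posterior Beta(10, 15/4)
obs 3: x=0 → posterior Beta(10, 19/4)
obs 4: x=0 → posterior Beta(10, 23/4)
obs 5: x=1 → posterior Beta(11, 23/4)
obs 6: x=1 → posterior Beta(12, 23/4)
obs 7: x=1 → posterior Beta(13, 23/4)
obs 8: x=0 → posterior Beta(13, 27/4)
obs 9: x=1 → posterior Beta(14, 27/4)
obs 10: x=1 → posterior Beta(15, 27/4)
obs 11: x=0 → posterior Beta(15, 31/4)
obs 12: x=1 → posterior Beta(16, 31/4)

k = 2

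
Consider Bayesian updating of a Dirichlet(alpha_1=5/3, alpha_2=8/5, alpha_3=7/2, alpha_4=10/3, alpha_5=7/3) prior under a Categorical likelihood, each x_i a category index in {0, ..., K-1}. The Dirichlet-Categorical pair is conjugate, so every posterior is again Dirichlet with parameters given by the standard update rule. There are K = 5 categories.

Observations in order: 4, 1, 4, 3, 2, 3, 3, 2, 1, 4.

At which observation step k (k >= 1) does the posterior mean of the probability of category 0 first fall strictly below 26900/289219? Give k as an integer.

k = 6

obs 1: x=4 → posterior Dirichlet(5/3, 8/5, 7/2, 10/3, 10/3)
obs 2: x=1 → posterior Dirichlet(5/3, 13/5, 7/2, 10/3, 10/3)
obs 3: x=4 → posterior Dirichlet(5/3, 13/5, 7/2, 10/3, 13/3)
obs 4: x=3 → posterior Dirichlet(5/3, 13/5, 7/2, 13/3, 13/3)
obs 5: x=2 → posterior Dirichlet(5/3, 13/5, 9/2, 13/3, 13/3)
obs 6: x=3 → posterior Dirichlet(5/3, 13/5, 9/2, 16/3, 13/3)
obs 7: x=3 → posterior Dirichlet(5/3, 13/5, 9/2, 19/3, 13/3)
obs 8: x=2 → posterior Dirichlet(5/3, 13/5, 11/2, 19/3, 13/3)
obs 9: x=1 → posterior Dirichlet(5/3, 18/5, 11/2, 19/3, 13/3)
obs 10: x=4 → posterior Dirichlet(5/3, 18/5, 11/2, 19/3, 16/3)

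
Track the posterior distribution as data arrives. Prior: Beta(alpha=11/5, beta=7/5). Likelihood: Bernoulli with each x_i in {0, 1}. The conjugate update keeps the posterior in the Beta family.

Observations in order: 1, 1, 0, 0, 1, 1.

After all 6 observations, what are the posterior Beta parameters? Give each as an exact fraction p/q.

obs 1: x=1 → posterior Beta(16/5, 7/5)
obs 2: x=1 → posterior Beta(21/5, 7/5)
obs 3: x=0 → posterior Beta(21/5, 12/5)
obs 4: x=0 → posterior Beta(21/5, 17/5)
obs 5: x=1 → posterior Beta(26/5, 17/5)
obs 6: x=1 → posterior Beta(31/5, 17/5)

alpha=31/5, beta=17/5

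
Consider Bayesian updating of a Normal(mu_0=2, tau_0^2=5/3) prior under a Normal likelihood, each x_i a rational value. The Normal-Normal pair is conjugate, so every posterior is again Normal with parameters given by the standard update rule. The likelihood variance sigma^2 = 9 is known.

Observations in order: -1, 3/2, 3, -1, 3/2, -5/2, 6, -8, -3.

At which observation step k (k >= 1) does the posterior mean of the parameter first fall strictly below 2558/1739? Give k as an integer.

k = 4

obs 1: x=-1 → posterior Normal(49/32, 45/32)
obs 2: x=3/2 → posterior Normal(113/74, 45/37)
obs 3: x=3 → posterior Normal(143/84, 15/14)
obs 4: x=-1 → posterior Normal(133/94, 45/47)
obs 5: x=3/2 → posterior Normal(37/26, 45/52)
obs 6: x=-5/2 → posterior Normal(41/38, 15/19)
obs 7: x=6 → posterior Normal(183/124, 45/62)
obs 8: x=-8 → posterior Normal(103/134, 45/67)
obs 9: x=-3 → posterior Normal(73/144, 5/8)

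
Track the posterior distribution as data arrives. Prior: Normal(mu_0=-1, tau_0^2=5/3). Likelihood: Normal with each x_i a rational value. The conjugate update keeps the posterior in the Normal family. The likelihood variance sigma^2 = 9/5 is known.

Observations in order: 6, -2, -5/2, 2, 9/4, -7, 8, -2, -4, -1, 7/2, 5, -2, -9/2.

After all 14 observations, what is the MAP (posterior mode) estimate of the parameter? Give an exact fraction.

67/1508

obs 1: x=6 → posterior Normal(123/52, 45/52)
obs 2: x=-2 → posterior Normal(73/77, 45/77)
obs 3: x=-5/2 → posterior Normal(7/68, 15/34)
obs 4: x=2 → posterior Normal(121/254, 45/127)
obs 5: x=9/4 → posterior Normal(467/608, 45/152)
obs 6: x=-7 → posterior Normal(-233/708, 15/59)
obs 7: x=8 → posterior Normal(567/808, 45/202)
obs 8: x=-2 → posterior Normal(367/908, 45/227)
obs 9: x=-4 → posterior Normal(-11/336, 5/28)
obs 10: x=-1 → posterior Normal(-133/1108, 45/277)
obs 11: x=7/2 → posterior Normal(217/1208, 45/302)
obs 12: x=5 → posterior Normal(239/436, 15/109)
obs 13: x=-2 → posterior Normal(47/128, 45/352)
obs 14: x=-9/2 → posterior Normal(67/1508, 45/377)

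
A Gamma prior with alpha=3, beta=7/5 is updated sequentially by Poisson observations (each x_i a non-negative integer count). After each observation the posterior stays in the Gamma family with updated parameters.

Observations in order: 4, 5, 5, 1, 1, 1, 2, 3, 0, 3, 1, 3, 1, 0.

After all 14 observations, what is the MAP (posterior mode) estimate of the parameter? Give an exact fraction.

160/77

obs 1: x=4 → posterior Gamma(7, 12/5)
obs 2: x=5 → posterior Gamma(12, 17/5)
obs 3: x=5 → posterior Gamma(17, 22/5)
obs 4: x=1 → posterior Gamma(18, 27/5)
obs 5: x=1 → posterior Gamma(19, 32/5)
obs 6: x=1 → posterior Gamma(20, 37/5)
obs 7: x=2 → posterior Gamma(22, 42/5)
obs 8: x=3 → posterior Gamma(25, 47/5)
obs 9: x=0 → posterior Gamma(25, 52/5)
obs 10: x=3 → posterior Gamma(28, 57/5)
obs 11: x=1 → posterior Gamma(29, 62/5)
obs 12: x=3 → posterior Gamma(32, 67/5)
obs 13: x=1 → posterior Gamma(33, 72/5)
obs 14: x=0 → posterior Gamma(33, 77/5)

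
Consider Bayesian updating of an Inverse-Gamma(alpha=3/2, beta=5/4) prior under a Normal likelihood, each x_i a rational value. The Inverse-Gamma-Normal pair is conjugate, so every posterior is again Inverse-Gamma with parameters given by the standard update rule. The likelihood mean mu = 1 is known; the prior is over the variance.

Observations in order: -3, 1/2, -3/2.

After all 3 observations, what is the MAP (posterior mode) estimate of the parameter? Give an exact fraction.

obs 1: x=-3 → posterior Inverse-Gamma(2, 37/4)
obs 2: x=1/2 → posterior Inverse-Gamma(5/2, 75/8)
obs 3: x=-3/2 → posterior Inverse-Gamma(3, 25/2)

25/8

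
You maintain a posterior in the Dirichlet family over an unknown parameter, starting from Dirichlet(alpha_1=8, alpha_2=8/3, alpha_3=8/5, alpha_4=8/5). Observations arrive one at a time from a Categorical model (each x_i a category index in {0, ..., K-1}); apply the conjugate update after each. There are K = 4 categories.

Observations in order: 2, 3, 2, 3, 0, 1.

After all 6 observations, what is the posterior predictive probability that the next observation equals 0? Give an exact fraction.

135/298

obs 1: x=2 → posterior Dirichlet(8, 8/3, 13/5, 8/5)
obs 2: x=3 → posterior Dirichlet(8, 8/3, 13/5, 13/5)
obs 3: x=2 → posterior Dirichlet(8, 8/3, 18/5, 13/5)
obs 4: x=3 → posterior Dirichlet(8, 8/3, 18/5, 18/5)
obs 5: x=0 → posterior Dirichlet(9, 8/3, 18/5, 18/5)
obs 6: x=1 → posterior Dirichlet(9, 11/3, 18/5, 18/5)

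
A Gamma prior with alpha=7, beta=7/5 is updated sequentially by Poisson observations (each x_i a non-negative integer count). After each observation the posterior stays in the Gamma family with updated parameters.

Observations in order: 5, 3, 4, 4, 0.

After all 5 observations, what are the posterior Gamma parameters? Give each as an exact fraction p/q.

alpha=23, beta=32/5

obs 1: x=5 → posterior Gamma(12, 12/5)
obs 2: x=3 → posterior Gamma(15, 17/5)
obs 3: x=4 → posterior Gamma(19, 22/5)
obs 4: x=4 → posterior Gamma(23, 27/5)
obs 5: x=0 → posterior Gamma(23, 32/5)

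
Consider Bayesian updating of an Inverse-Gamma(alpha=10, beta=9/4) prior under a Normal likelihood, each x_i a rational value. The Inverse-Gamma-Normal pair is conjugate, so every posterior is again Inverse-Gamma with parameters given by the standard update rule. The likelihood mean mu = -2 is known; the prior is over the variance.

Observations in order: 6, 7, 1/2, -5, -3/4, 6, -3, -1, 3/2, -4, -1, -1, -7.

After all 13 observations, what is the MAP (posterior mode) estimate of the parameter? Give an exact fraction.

4409/560

obs 1: x=6 → posterior Inverse-Gamma(21/2, 137/4)
obs 2: x=7 → posterior Inverse-Gamma(11, 299/4)
obs 3: x=1/2 → posterior Inverse-Gamma(23/2, 623/8)
obs 4: x=-5 → posterior Inverse-Gamma(12, 659/8)
obs 5: x=-3/4 → posterior Inverse-Gamma(25/2, 2661/32)
obs 6: x=6 → posterior Inverse-Gamma(13, 3685/32)
obs 7: x=-3 → posterior Inverse-Gamma(27/2, 3701/32)
obs 8: x=-1 → posterior Inverse-Gamma(14, 3717/32)
obs 9: x=3/2 → posterior Inverse-Gamma(29/2, 3913/32)
obs 10: x=-4 → posterior Inverse-Gamma(15, 3977/32)
obs 11: x=-1 → posterior Inverse-Gamma(31/2, 3993/32)
obs 12: x=-1 → posterior Inverse-Gamma(16, 4009/32)
obs 13: x=-7 → posterior Inverse-Gamma(33/2, 4409/32)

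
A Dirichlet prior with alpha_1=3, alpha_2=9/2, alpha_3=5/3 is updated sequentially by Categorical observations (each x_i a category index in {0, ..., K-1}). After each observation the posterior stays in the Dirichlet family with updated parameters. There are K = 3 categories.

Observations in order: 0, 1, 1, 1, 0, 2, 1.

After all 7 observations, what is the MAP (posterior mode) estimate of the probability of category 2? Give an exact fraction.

10/79

obs 1: x=0 → posterior Dirichlet(4, 9/2, 5/3)
obs 2: x=1 → posterior Dirichlet(4, 11/2, 5/3)
obs 3: x=1 → posterior Dirichlet(4, 13/2, 5/3)
obs 4: x=1 → posterior Dirichlet(4, 15/2, 5/3)
obs 5: x=0 → posterior Dirichlet(5, 15/2, 5/3)
obs 6: x=2 → posterior Dirichlet(5, 15/2, 8/3)
obs 7: x=1 → posterior Dirichlet(5, 17/2, 8/3)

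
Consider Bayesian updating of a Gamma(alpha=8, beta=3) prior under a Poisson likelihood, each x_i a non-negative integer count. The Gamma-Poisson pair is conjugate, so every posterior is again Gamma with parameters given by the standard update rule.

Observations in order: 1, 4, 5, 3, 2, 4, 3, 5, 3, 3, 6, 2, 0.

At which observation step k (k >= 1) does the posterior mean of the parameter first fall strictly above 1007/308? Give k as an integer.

obs 1: x=1 → posterior Gamma(9, 4)
obs 2: x=4 → posterior Gamma(13, 5)
obs 3: x=5 → posterior Gamma(18, 6)
obs 4: x=3 → posterior Gamma(21, 7)
obs 5: x=2 → posterior Gamma(23, 8)
obs 6: x=4 → posterior Gamma(27, 9)
obs 7: x=3 → posterior Gamma(30, 10)
obs 8: x=5 → posterior Gamma(35, 11)
obs 9: x=3 → posterior Gamma(38, 12)
obs 10: x=3 → posterior Gamma(41, 13)
obs 11: x=6 → posterior Gamma(47, 14)
obs 12: x=2 → posterior Gamma(49, 15)
obs 13: x=0 → posterior Gamma(49, 16)

k = 11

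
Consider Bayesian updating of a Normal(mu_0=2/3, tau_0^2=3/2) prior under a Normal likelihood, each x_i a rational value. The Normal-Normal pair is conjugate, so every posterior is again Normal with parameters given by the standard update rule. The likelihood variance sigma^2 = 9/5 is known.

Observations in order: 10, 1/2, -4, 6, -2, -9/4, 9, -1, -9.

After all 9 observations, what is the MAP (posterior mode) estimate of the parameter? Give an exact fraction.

161/204

obs 1: x=10 → posterior Normal(54/11, 9/11)
obs 2: x=1/2 → posterior Normal(113/32, 9/16)
obs 3: x=-4 → posterior Normal(73/42, 3/7)
obs 4: x=6 → posterior Normal(133/52, 9/26)
obs 5: x=-2 → posterior Normal(113/62, 9/31)
obs 6: x=-9/4 → posterior Normal(181/144, 1/4)
obs 7: x=9 → posterior Normal(361/164, 9/41)
obs 8: x=-1 → posterior Normal(341/184, 9/46)
obs 9: x=-9 → posterior Normal(161/204, 3/17)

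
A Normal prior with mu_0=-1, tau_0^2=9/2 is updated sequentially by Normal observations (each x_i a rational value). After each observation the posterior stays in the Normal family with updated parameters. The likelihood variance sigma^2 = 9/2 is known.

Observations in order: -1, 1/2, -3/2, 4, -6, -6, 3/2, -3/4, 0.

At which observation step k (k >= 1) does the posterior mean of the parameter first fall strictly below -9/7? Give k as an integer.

k = 6

obs 1: x=-1 → posterior Normal(-1, 9/4)
obs 2: x=1/2 → posterior Normal(-1/2, 3/2)
obs 3: x=-3/2 → posterior Normal(-3/4, 9/8)
obs 4: x=4 → posterior Normal(1/5, 9/10)
obs 5: x=-6 → posterior Normal(-5/6, 3/4)
obs 6: x=-6 → posterior Normal(-11/7, 9/14)
obs 7: x=3/2 → posterior Normal(-19/16, 9/16)
obs 8: x=-3/4 → posterior Normal(-41/36, 1/2)
obs 9: x=0 → posterior Normal(-41/40, 9/20)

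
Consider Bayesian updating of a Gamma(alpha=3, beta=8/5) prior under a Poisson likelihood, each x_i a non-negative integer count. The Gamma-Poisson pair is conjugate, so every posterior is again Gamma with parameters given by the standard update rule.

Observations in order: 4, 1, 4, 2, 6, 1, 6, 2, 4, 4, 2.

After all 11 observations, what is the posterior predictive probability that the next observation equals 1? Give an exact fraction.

2912836044326239613767340220500307446617542020412906284590644348953328765/19969008794583656779033028746794280878790684292734333274333098048409829376

obs 1: x=4 → posterior Gamma(7, 13/5)
obs 2: x=1 → posterior Gamma(8, 18/5)
obs 3: x=4 → posterior Gamma(12, 23/5)
obs 4: x=2 → posterior Gamma(14, 28/5)
obs 5: x=6 → posterior Gamma(20, 33/5)
obs 6: x=1 → posterior Gamma(21, 38/5)
obs 7: x=6 → posterior Gamma(27, 43/5)
obs 8: x=2 → posterior Gamma(29, 48/5)
obs 9: x=4 → posterior Gamma(33, 53/5)
obs 10: x=4 → posterior Gamma(37, 58/5)
obs 11: x=2 → posterior Gamma(39, 63/5)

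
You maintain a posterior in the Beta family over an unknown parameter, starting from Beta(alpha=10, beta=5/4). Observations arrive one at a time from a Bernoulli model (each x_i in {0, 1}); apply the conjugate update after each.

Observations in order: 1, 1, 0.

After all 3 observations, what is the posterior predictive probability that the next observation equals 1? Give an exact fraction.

16/19

obs 1: x=1 → posterior Beta(11, 5/4)
obs 2: x=1 → posterior Beta(12, 5/4)
obs 3: x=0 → posterior Beta(12, 9/4)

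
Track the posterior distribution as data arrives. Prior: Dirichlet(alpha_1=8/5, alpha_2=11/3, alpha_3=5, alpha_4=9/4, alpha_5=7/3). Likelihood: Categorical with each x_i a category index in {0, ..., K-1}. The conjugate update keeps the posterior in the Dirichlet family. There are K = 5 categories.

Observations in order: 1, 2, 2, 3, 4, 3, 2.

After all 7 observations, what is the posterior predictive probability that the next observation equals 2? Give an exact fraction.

160/437

obs 1: x=1 → posterior Dirichlet(8/5, 14/3, 5, 9/4, 7/3)
obs 2: x=2 → posterior Dirichlet(8/5, 14/3, 6, 9/4, 7/3)
obs 3: x=2 → posterior Dirichlet(8/5, 14/3, 7, 9/4, 7/3)
obs 4: x=3 → posterior Dirichlet(8/5, 14/3, 7, 13/4, 7/3)
obs 5: x=4 → posterior Dirichlet(8/5, 14/3, 7, 13/4, 10/3)
obs 6: x=3 → posterior Dirichlet(8/5, 14/3, 7, 17/4, 10/3)
obs 7: x=2 → posterior Dirichlet(8/5, 14/3, 8, 17/4, 10/3)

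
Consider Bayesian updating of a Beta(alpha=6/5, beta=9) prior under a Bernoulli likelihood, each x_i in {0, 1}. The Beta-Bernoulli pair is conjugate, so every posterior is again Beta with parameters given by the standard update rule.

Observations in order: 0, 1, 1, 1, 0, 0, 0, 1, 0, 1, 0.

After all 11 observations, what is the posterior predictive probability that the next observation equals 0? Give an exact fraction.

75/106

obs 1: x=0 → posterior Beta(6/5, 10)
obs 2: x=1 → posterior Beta(11/5, 10)
obs 3: x=1 → posterior Beta(16/5, 10)
obs 4: x=1 → posterior Beta(21/5, 10)
obs 5: x=0 → posterior Beta(21/5, 11)
obs 6: x=0 → posterior Beta(21/5, 12)
obs 7: x=0 → posterior Beta(21/5, 13)
obs 8: x=1 → posterior Beta(26/5, 13)
obs 9: x=0 → posterior Beta(26/5, 14)
obs 10: x=1 → posterior Beta(31/5, 14)
obs 11: x=0 → posterior Beta(31/5, 15)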